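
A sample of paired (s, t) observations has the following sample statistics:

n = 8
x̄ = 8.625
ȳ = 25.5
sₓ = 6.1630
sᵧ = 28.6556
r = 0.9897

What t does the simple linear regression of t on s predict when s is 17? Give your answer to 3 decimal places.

b = r · sᵧ/sₓ = 0.9897 · 28.6556/6.163 = 4.601728
a = ȳ − b·x̄ = 25.5 − 4.601728·8.625 = -14.189901
ŷ(17) = a + b·17 = -14.189901 + 4.601728·17 = 64.039469

64.039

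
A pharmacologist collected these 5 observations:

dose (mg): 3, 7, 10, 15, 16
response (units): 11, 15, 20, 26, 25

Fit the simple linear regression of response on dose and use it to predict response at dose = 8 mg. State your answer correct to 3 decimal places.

16.833

n = 5, Σx = 51, Σy = 97, Σxy = 1128, Σx² = 639
Sxx = Σx² − (Σx)²/n = 639 − 520.2 = 118.8
Sxy = Σxy − (Σx)(Σy)/n = 1128 − 989.4 = 138.6
b = Sxy/Sxx = 138.6/118.8 = 1.166667
a = ȳ − b·x̄ = 19.4 − 1.166667·10.2 = 7.5
ŷ(8) = a + b·8 = 7.5 + 1.166667·8 = 16.833333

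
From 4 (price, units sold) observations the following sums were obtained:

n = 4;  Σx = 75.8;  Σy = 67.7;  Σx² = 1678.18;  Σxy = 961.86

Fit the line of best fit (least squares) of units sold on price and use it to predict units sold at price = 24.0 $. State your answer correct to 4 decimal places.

Sxx = Σx² − (Σx)²/n = 1678.18 − 1436.41 = 241.77
Sxy = Σxy − (Σx)(Σy)/n = 961.86 − 1282.915 = -321.055
b = Sxy/Sxx = -321.055/241.77 = -1.327936
a = ȳ − b·x̄ = 16.925 − (-1.327936)·18.95 = 42.089380
ŷ(24.0) = a + b·24.0 = 42.089380 + (-1.327936)·24 = 10.218925

10.2189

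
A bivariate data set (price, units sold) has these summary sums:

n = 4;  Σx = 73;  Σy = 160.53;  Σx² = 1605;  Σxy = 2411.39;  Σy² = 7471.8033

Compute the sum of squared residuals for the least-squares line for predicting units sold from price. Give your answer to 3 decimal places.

Sxx = Σx² − (Σx)²/n = 1605 − 1332.25 = 272.75
Sxy = Σxy − (Σx)(Σy)/n = 2411.39 − 2929.6725 = -518.2825
Syy = Σy² − (Σy)²/n = 7471.8033 − 6442.470225 = 1029.333075
b = Sxy/Sxx = -518.2825/272.75 = -1.900211
SSE = Syy − b·Sxy = 1029.333075 − (-1.900211)·(-518.2825) = 44.487063

44.487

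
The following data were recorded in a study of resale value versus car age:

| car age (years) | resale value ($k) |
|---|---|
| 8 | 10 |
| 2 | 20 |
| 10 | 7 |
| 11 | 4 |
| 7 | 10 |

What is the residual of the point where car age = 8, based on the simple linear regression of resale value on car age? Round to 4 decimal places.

n = 5, Σx = 38, Σy = 51, Σxy = 304, Σx² = 338
Sxx = Σx² − (Σx)²/n = 338 − 288.8 = 49.2
Sxy = Σxy − (Σx)(Σy)/n = 304 − 387.6 = -83.6
b = Sxy/Sxx = -83.6/49.2 = -1.699187
a = ȳ − b·x̄ = 10.2 − (-1.699187)·7.6 = 23.113821
ŷ(8) = 23.113821 + (-1.699187)·8 = 9.520325
residual = y − ŷ = 10 − 9.520325 = 0.479675

0.4797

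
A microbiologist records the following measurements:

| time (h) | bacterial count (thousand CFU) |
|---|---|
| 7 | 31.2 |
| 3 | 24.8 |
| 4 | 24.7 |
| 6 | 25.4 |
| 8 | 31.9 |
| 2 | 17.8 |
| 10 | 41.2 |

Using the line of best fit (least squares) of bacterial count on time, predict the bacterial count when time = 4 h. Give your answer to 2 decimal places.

n = 7, Σx = 40, Σy = 197, Σxy = 1246.8, Σx² = 278
Sxx = Σx² − (Σx)²/n = 278 − 228.571429 = 49.428571
Sxy = Σxy − (Σx)(Σy)/n = 1246.8 − 1125.714286 = 121.085714
b = Sxy/Sxx = 121.085714/49.428571 = 2.449711
a = ȳ − b·x̄ = 28.142857 − 2.449711·5.714286 = 14.144509
ŷ(4) = a + b·4 = 14.144509 + 2.449711·4 = 23.943353

23.94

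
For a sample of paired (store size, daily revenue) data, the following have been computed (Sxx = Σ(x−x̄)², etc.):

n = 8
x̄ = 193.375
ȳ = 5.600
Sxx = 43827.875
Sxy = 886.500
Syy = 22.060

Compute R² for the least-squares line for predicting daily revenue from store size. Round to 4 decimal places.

R² = Sxy²/(Sxx·Syy) = (886.5)²/(43827.875·22.06) = 0.812833

0.8128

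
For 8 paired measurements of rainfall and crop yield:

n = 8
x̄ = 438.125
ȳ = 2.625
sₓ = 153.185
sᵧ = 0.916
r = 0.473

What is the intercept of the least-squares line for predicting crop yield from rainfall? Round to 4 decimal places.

1.3858

b = r · sᵧ/sₓ = 0.473 · 0.916/153.185 = 0.002828
a = ȳ − b·x̄ = 2.625 − 0.002828·438.125 = 1.385809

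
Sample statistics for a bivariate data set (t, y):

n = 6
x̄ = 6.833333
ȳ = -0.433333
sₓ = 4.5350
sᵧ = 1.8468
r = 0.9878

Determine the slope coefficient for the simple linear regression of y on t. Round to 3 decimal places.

0.402

b = r · sᵧ/sₓ = 0.9878 · 1.8468/4.535 = 0.402264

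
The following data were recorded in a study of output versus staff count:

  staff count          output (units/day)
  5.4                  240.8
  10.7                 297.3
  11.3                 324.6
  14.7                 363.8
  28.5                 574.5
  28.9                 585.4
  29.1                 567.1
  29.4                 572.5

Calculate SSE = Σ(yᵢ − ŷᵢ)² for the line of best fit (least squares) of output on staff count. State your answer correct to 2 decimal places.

610.75

n = 8, Σx = 158, Σy = 3526, Σxy = 80122.69, Σx² = 3846.06, Σy² = 1706189.6
Sxx = Σx² − (Σx)²/n = 3846.06 − 3120.5 = 725.56
Sxy = Σxy − (Σx)(Σy)/n = 80122.69 − 69638.5 = 10484.19
Syy = Σy² − (Σy)²/n = 1706189.6 − 1554084.5 = 152105.1
b = Sxy/Sxx = 10484.19/725.56 = 14.449791
SSE = Syy − b·Sxy = 152105.1 − 14.449791·10484.19 = 610.750868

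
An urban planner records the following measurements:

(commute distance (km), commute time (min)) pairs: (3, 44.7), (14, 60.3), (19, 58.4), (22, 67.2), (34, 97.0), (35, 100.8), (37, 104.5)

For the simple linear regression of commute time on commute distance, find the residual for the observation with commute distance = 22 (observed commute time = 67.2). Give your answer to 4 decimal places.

n = 7, Σx = 164, Σy = 532.9, Σxy = 14258.8, Σx² = 4800
Sxx = Σx² − (Σx)²/n = 4800 − 3842.285714 = 957.714286
Sxy = Σxy − (Σx)(Σy)/n = 14258.8 − 12485.085714 = 1773.714286
b = Sxy/Sxx = 1773.714286/957.714286 = 1.852029
a = ȳ − b·x̄ = 76.128571 − 1.852029·23.428571 = 32.738186
ŷ(22) = 32.738186 + 1.852029·22 = 73.482816
residual = y − ŷ = 67.2 − 73.482816 = -6.282816

-6.2828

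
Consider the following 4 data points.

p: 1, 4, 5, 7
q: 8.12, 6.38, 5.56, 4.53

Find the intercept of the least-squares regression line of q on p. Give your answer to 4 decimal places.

8.7219

n = 4, Σx = 17, Σy = 24.59, Σxy = 93.15, Σx² = 91
Sxx = Σx² − (Σx)²/n = 91 − 72.25 = 18.75
Sxy = Σxy − (Σx)(Σy)/n = 93.15 − 104.5075 = -11.3575
b = Sxy/Sxx = -11.3575/18.75 = -0.605733
a = ȳ − b·x̄ = 6.1475 − (-0.605733)·4.25 = 8.721867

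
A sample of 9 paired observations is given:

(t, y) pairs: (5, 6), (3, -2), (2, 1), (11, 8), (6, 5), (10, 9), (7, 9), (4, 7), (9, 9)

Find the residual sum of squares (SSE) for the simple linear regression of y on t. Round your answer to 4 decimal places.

n = 9, Σx = 57, Σy = 52, Σxy = 406, Σx² = 441, Σy² = 422
Sxx = Σx² − (Σx)²/n = 441 − 361 = 80
Sxy = Σxy − (Σx)(Σy)/n = 406 − 329.333333 = 76.666667
Syy = Σy² − (Σy)²/n = 422 − 300.444444 = 121.555556
b = Sxy/Sxx = 76.666667/80 = 0.958333
SSE = Syy − b·Sxy = 121.555556 − 0.958333·76.666667 = 48.083333

48.0833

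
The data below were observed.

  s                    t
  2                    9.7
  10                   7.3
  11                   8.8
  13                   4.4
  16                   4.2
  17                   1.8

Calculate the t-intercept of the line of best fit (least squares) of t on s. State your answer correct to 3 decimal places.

11.732

n = 6, Σx = 69, Σy = 36.2, Σxy = 344.2, Σx² = 939
Sxx = Σx² − (Σx)²/n = 939 − 793.5 = 145.5
Sxy = Σxy − (Σx)(Σy)/n = 344.2 − 416.3 = -72.1
b = Sxy/Sxx = -72.1/145.5 = -0.495533
a = ȳ − b·x̄ = 6.033333 − (-0.495533)·11.5 = 11.731959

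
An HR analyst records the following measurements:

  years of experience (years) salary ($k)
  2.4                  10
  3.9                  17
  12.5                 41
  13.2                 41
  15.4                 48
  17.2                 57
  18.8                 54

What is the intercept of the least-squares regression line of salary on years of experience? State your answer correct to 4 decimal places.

n = 7, Σx = 83.4, Σy = 268, Σxy = 3878.8, Σx² = 1237.9
Sxx = Σx² − (Σx)²/n = 1237.9 − 993.651429 = 244.248571
Sxy = Σxy − (Σx)(Σy)/n = 3878.8 − 3193.028571 = 685.771429
b = Sxy/Sxx = 685.771429/244.248571 = 2.807678
a = ȳ − b·x̄ = 38.285714 − 2.807678·11.914286 = 4.834232

4.8342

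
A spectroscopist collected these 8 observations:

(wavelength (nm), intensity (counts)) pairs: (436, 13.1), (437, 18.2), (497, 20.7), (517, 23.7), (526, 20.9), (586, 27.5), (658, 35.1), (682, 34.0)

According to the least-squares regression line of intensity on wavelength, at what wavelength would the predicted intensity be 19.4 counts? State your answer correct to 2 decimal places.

n = 8, Σx = 4339, Σy = 193.2, Σxy = 109598, Σx² = 2413523
Sxx = Σx² − (Σx)²/n = 2413523 − 2353365.125 = 60157.875
Sxy = Σxy − (Σx)(Σy)/n = 109598 − 104786.85 = 4811.15
b = Sxy/Sxx = 4811.15/60157.875 = 0.079975
a = ȳ − b·x̄ = 24.15 − 0.079975·542.375 = -19.226657
Set a + b·x = 19.4: x = (19.4 − (-19.226657)) / 0.079975 = 482.981735

482.98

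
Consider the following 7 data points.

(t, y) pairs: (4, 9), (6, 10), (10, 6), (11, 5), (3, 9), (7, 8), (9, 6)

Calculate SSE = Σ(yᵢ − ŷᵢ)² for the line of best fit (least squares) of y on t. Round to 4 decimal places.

4.6771

n = 7, Σx = 50, Σy = 53, Σxy = 348, Σx² = 412, Σy² = 423
Sxx = Σx² − (Σx)²/n = 412 − 357.142857 = 54.857143
Sxy = Σxy − (Σx)(Σy)/n = 348 − 378.571429 = -30.571429
Syy = Σy² − (Σy)²/n = 423 − 401.285714 = 21.714286
b = Sxy/Sxx = -30.571429/54.857143 = -0.557292
SSE = Syy − b·Sxy = 21.714286 − (-0.557292)·(-30.571429) = 4.677083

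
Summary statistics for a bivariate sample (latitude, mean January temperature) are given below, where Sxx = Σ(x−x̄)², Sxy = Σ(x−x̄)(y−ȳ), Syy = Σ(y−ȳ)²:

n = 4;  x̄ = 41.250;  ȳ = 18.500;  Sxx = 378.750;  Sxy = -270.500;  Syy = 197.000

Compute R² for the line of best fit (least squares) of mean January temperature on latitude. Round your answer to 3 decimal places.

0.981

R² = Sxy²/(Sxx·Syy) = (-270.5)²/(378.75·197) = 0.980654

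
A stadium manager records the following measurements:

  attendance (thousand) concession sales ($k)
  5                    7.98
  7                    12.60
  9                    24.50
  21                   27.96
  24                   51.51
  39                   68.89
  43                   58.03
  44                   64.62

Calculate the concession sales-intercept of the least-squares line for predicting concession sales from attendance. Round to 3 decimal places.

6.000

n = 8, Σx = 192, Σy = 316.09, Σxy = 10197.28, Σx² = 6478
Sxx = Σx² − (Σx)²/n = 6478 − 4608 = 1870
Sxy = Σxy − (Σx)(Σy)/n = 10197.28 − 7586.16 = 2611.12
b = Sxy/Sxx = 2611.12/1870 = 1.396321
a = ȳ − b·x̄ = 39.51125 − 1.396321·24 = 5.999549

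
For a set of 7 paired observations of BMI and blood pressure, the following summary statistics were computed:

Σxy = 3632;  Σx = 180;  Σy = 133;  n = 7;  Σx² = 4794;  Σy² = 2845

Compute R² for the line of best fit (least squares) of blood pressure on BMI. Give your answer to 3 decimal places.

Sxx = Σx² − (Σx)²/n = 4794 − 4628.571429 = 165.428571
Sxy = Σxy − (Σx)(Σy)/n = 3632 − 3420 = 212
Syy = Σy² − (Σy)²/n = 2845 − 2527 = 318
R² = Sxy²/(Sxx·Syy) = (212)²/(165.428571·318) = 0.854347

0.854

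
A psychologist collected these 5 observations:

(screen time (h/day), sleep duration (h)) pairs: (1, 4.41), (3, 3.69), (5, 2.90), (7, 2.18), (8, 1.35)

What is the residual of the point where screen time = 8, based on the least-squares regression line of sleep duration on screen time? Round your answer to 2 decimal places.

n = 5, Σx = 24, Σy = 14.53, Σxy = 56.04, Σx² = 148
Sxx = Σx² − (Σx)²/n = 148 − 115.2 = 32.8
Sxy = Σxy − (Σx)(Σy)/n = 56.04 − 69.744 = -13.704
b = Sxy/Sxx = -13.704/32.8 = -0.417805
a = ȳ − b·x̄ = 2.906 − (-0.417805)·4.8 = 4.911463
ŷ(8) = 4.911463 + (-0.417805)·8 = 1.569024
residual = y − ŷ = 1.35 − 1.569024 = -0.219024

-0.22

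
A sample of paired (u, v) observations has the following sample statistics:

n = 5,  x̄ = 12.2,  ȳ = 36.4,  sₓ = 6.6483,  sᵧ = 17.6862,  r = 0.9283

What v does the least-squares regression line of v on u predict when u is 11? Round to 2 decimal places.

33.44

b = r · sᵧ/sₓ = 0.9283 · 17.6862/6.6483 = 2.469518
a = ȳ − b·x̄ = 36.4 − 2.469518·12.2 = 6.271875
ŷ(11) = a + b·11 = 6.271875 + 2.469518·11 = 33.436578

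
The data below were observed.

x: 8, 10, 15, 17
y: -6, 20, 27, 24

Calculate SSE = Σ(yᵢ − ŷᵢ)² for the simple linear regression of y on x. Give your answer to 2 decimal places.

n = 4, Σx = 50, Σy = 65, Σxy = 965, Σx² = 678, Σy² = 1741
Sxx = Σx² − (Σx)²/n = 678 − 625 = 53
Sxy = Σxy − (Σx)(Σy)/n = 965 − 812.5 = 152.5
Syy = Σy² − (Σy)²/n = 1741 − 1056.25 = 684.75
b = Sxy/Sxx = 152.5/53 = 2.877358
SSE = Syy − b·Sxy = 684.75 − 2.877358·152.5 = 245.952830

245.95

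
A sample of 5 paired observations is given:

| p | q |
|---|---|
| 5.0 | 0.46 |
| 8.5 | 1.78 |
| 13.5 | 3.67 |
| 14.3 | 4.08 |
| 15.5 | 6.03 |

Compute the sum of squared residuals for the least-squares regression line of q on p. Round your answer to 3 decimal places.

n = 5, Σx = 56.8, Σy = 16.02, Σxy = 218.784, Σx² = 724.24, Σy² = 69.8562
Sxx = Σx² − (Σx)²/n = 724.24 − 645.248 = 78.992
Sxy = Σxy − (Σx)(Σy)/n = 218.784 − 181.9872 = 36.7968
Syy = Σy² − (Σy)²/n = 69.8562 − 51.32808 = 18.52812
b = Sxy/Sxx = 36.7968/78.992 = 0.465829
SSE = Syy − b·Sxy = 18.52812 − 0.465829·36.7968 = 1.387087

1.387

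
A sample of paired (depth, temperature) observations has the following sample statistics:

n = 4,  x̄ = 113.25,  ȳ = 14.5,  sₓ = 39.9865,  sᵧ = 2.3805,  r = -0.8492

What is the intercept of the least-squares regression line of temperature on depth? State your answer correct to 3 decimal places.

20.225

b = r · sᵧ/sₓ = -0.8492 · 2.3805/39.9865 = -0.050555
a = ȳ − b·x̄ = 14.5 − (-0.050555)·113.25 = 20.225363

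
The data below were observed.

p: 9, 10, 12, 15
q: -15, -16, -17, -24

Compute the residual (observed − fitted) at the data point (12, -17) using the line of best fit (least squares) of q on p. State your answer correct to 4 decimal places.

n = 4, Σx = 46, Σy = -72, Σxy = -859, Σx² = 550
Sxx = Σx² − (Σx)²/n = 550 − 529 = 21
Sxy = Σxy − (Σx)(Σy)/n = -859 − (-828) = -31
b = Sxy/Sxx = -31/21 = -1.476190
a = ȳ − b·x̄ = -18 − (-1.476190)·11.5 = -1.023810
ŷ(12) = -1.023810 + (-1.476190)·12 = -18.738095
residual = y − ŷ = -17 − (-18.738095) = 1.738095

1.7381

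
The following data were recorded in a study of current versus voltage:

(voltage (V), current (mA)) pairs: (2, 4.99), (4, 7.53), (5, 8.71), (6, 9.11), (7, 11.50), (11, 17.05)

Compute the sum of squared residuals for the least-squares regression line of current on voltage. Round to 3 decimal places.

1.100

n = 6, Σx = 35, Σy = 58.89, Σxy = 406.36, Σx² = 251, Σy² = 663.4097
Sxx = Σx² − (Σx)²/n = 251 − 204.166667 = 46.833333
Sxy = Σxy − (Σx)(Σy)/n = 406.36 − 343.525 = 62.835
Syy = Σy² − (Σy)²/n = 663.4097 − 578.00535 = 85.40435
b = Sxy/Sxx = 62.835/46.833333 = 1.341673
SSE = Syy − b·Sxy = 85.40435 − 1.341673·62.835 = 1.100352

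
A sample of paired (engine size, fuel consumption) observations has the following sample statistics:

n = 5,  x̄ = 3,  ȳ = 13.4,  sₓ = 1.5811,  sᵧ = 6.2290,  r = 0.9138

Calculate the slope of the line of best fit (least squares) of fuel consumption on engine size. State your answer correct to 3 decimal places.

3.600

b = r · sᵧ/sₓ = 0.9138 · 6.229/1.5811 = 3.600063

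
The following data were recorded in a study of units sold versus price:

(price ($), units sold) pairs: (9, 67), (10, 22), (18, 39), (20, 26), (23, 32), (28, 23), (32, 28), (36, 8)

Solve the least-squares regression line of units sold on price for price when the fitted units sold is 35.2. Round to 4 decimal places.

n = 8, Σx = 176, Σy = 245, Σxy = 4609, Σx² = 4538
Sxx = Σx² − (Σx)²/n = 4538 − 3872 = 666
Sxy = Σxy − (Σx)(Σy)/n = 4609 − 5390 = -781
b = Sxy/Sxx = -781/666 = -1.172673
a = ȳ − b·x̄ = 30.625 − (-1.172673)·22 = 56.423799
Set a + b·x = 35.2: x = (35.2 − 56.423799) / (-1.172673) = 18.098656

18.0987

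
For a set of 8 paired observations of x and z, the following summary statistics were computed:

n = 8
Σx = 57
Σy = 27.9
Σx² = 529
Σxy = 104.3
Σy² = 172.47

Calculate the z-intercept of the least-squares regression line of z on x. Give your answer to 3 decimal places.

8.966

Sxx = Σx² − (Σx)²/n = 529 − 406.125 = 122.875
Sxy = Σxy − (Σx)(Σy)/n = 104.3 − 198.7875 = -94.4875
b = Sxy/Sxx = -94.4875/122.875 = -0.768973
a = ȳ − b·x̄ = 3.4875 − (-0.768973)·7.125 = 8.966429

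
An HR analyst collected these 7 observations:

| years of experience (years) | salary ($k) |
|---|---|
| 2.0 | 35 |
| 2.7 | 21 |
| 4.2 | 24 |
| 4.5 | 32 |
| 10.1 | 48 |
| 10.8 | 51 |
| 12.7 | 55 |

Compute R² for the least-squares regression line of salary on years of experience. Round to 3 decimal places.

n = 7, Σx = 47, Σy = 266, Σxy = 2105.6, Σx² = 429.12, Σy² = 11196
Sxx = Σx² − (Σx)²/n = 429.12 − 315.571429 = 113.548571
Sxy = Σxy − (Σx)(Σy)/n = 2105.6 − 1786 = 319.6
Syy = Σy² − (Σy)²/n = 11196 − 10108 = 1088
R² = Sxy²/(Sxx·Syy) = (319.6)²/(113.548571·1088) = 0.826805

0.827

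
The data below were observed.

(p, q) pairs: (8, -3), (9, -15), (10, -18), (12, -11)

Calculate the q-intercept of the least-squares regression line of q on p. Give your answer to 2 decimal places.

n = 4, Σx = 39, Σy = -47, Σxy = -471, Σx² = 389
Sxx = Σx² − (Σx)²/n = 389 − 380.25 = 8.75
Sxy = Σxy − (Σx)(Σy)/n = -471 − (-458.25) = -12.75
b = Sxy/Sxx = -12.75/8.75 = -1.457143
a = ȳ − b·x̄ = -11.75 − (-1.457143)·9.75 = 2.457143

2.46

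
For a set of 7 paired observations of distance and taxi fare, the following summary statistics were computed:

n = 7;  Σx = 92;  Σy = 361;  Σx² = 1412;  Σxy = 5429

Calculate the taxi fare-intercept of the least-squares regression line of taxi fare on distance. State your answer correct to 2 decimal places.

7.23

Sxx = Σx² − (Σx)²/n = 1412 − 1209.142857 = 202.857143
Sxy = Σxy − (Σx)(Σy)/n = 5429 − 4744.571429 = 684.428571
b = Sxy/Sxx = 684.428571/202.857143 = 3.373944
a = ȳ − b·x̄ = 51.571429 − 3.373944·13.142857 = 7.228169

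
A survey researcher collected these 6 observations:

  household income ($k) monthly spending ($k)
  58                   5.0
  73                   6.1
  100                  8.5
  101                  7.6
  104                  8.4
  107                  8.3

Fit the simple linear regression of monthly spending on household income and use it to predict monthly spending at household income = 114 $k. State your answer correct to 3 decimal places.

8.967

n = 6, Σx = 543, Σy = 43.9, Σxy = 4114.6, Σx² = 51159
Sxx = Σx² − (Σx)²/n = 51159 − 49141.5 = 2017.5
Sxy = Σxy − (Σx)(Σy)/n = 4114.6 − 3972.95 = 141.65
b = Sxy/Sxx = 141.65/2017.5 = 0.070211
a = ȳ − b·x̄ = 7.316667 − 0.070211·90.5 = 0.962602
ŷ(114) = a + b·114 = 0.962602 + 0.070211·114 = 8.966617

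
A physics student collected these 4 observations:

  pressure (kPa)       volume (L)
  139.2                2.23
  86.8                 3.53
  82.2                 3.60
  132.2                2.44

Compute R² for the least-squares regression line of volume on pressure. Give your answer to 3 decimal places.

n = 4, Σx = 440.4, Σy = 11.8, Σxy = 1235.308, Σx² = 51144.56, Σy² = 36.3474
Sxx = Σx² − (Σx)²/n = 51144.56 − 48488.04 = 2656.52
Sxy = Σxy − (Σx)(Σy)/n = 1235.308 − 1299.18 = -63.872
Syy = Σy² − (Σy)²/n = 36.3474 − 34.81 = 1.5374
R² = Sxy²/(Sxx·Syy) = (-63.872)²/(2656.52·1.5374) = 0.998898

0.999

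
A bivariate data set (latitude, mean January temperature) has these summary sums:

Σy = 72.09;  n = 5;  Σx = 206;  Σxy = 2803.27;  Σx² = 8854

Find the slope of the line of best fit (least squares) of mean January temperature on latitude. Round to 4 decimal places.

Sxx = Σx² − (Σx)²/n = 8854 − 8487.2 = 366.8
Sxy = Σxy − (Σx)(Σy)/n = 2803.27 − 2970.108 = -166.838
b = Sxy/Sxx = -166.838/366.8 = -0.454847

-0.4548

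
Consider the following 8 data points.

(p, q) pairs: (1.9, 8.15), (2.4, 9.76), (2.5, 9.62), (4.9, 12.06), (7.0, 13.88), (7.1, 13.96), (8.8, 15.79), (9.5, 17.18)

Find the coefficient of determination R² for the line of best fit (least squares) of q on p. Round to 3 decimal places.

0.986

n = 8, Σx = 44.1, Σy = 100.4, Σxy = 620.491, Σx² = 306.73, Σy² = 1331.6806
Sxx = Σx² − (Σx)²/n = 306.73 − 243.10125 = 63.62875
Sxy = Σxy − (Σx)(Σy)/n = 620.491 − 553.455 = 67.036
Syy = Σy² − (Σy)²/n = 1331.6806 − 1260.02 = 71.6606
R² = Sxy²/(Sxx·Syy) = (67.036)²/(63.62875·71.6606) = 0.985558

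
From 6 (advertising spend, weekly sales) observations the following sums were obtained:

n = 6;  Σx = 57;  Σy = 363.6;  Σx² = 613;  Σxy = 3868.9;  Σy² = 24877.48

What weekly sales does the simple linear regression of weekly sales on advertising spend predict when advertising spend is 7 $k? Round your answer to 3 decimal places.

Sxx = Σx² − (Σx)²/n = 613 − 541.5 = 71.5
Sxy = Σxy − (Σx)(Σy)/n = 3868.9 − 3454.2 = 414.7
b = Sxy/Sxx = 414.7/71.5 = 5.8
a = ȳ − b·x̄ = 60.6 − 5.8·9.5 = 5.5
ŷ(7) = a + b·7 = 5.5 + 5.8·7 = 46.1

46.100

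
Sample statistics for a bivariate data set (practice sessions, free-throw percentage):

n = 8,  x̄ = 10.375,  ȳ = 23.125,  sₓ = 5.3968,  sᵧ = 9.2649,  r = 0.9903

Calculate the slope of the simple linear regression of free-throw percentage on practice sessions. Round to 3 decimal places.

b = r · sᵧ/sₓ = 0.9903 · 9.2649/5.3968 = 1.700087

1.700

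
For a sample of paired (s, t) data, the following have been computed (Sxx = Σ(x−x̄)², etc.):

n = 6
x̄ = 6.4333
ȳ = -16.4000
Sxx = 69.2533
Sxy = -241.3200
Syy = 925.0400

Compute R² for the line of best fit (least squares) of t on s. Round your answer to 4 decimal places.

R² = Sxy²/(Sxx·Syy) = (-241.32)²/(69.2533·925.04) = 0.909046

0.9090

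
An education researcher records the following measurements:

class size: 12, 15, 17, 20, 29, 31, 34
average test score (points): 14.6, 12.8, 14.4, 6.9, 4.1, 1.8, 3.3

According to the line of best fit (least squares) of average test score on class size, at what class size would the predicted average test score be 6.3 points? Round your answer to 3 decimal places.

25.855

n = 7, Σx = 158, Σy = 57.9, Σxy = 1036.9, Σx² = 4016
Sxx = Σx² − (Σx)²/n = 4016 − 3566.285714 = 449.714286
Sxy = Σxy − (Σx)(Σy)/n = 1036.9 − 1306.885714 = -269.985714
b = Sxy/Sxx = -269.985714/449.714286 = -0.600349
a = ȳ − b·x̄ = 8.271429 − (-0.600349)·22.571429 = 21.822173
Set a + b·x = 6.3: x = (6.3 − 21.822173) / (-0.600349) = 25.855230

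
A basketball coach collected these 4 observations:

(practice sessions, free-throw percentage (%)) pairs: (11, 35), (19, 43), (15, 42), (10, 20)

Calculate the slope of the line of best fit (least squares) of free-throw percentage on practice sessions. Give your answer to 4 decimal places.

n = 4, Σx = 55, Σy = 140, Σxy = 2032, Σx² = 807
Sxx = Σx² − (Σx)²/n = 807 − 756.25 = 50.75
Sxy = Σxy − (Σx)(Σy)/n = 2032 − 1925 = 107
b = Sxy/Sxx = 107/50.75 = 2.108374

2.1084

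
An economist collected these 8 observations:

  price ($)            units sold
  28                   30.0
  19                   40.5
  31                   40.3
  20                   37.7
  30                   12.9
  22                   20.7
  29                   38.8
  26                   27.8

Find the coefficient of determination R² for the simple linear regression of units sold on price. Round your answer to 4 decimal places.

0.0435

n = 8, Σx = 205, Σy = 248.7, Σxy = 6303.2, Σx² = 5407, Σy² = 8458.81
Sxx = Σx² − (Σx)²/n = 5407 − 5253.125 = 153.875
Sxy = Σxy − (Σx)(Σy)/n = 6303.2 − 6372.9375 = -69.7375
Syy = Σy² − (Σy)²/n = 8458.81 − 7731.46125 = 727.34875
R² = Sxy²/(Sxx·Syy) = (-69.7375)²/(153.875·727.34875) = 0.043453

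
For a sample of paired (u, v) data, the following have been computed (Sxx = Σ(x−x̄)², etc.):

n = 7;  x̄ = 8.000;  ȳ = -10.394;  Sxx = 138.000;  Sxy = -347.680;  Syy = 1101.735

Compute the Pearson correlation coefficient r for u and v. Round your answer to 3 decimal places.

r = Sxy/√(Sxx·Syy) = -347.68/√(152039.43) = -347.68/389.922338 = -0.891665

-0.892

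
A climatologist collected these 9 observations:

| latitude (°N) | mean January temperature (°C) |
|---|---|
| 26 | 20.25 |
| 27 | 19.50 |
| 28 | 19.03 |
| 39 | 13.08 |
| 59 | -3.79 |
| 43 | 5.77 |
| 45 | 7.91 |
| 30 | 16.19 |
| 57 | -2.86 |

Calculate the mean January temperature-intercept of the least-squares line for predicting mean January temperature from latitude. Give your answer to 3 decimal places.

39.248

n = 9, Σx = 354, Σy = 95.08, Σxy = 2799.09, Σx² = 15214
Sxx = Σx² − (Σx)²/n = 15214 − 13924 = 1290
Sxy = Σxy − (Σx)(Σy)/n = 2799.09 − 3739.813333 = -940.723333
b = Sxy/Sxx = -940.723333/1290 = -0.729243
a = ȳ − b·x̄ = 10.564444 − (-0.729243)·39.333333 = 39.247998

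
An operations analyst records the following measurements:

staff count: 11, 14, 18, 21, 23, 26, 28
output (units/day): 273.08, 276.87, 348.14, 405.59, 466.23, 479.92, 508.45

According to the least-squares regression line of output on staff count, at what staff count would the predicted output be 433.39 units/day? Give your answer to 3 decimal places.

22.707

n = 7, Σx = 141, Σy = 2758.28, Σxy = 59101.78, Σx² = 3071
Sxx = Σx² − (Σx)²/n = 3071 − 2840.142857 = 230.857143
Sxy = Σxy − (Σx)(Σy)/n = 59101.78 − 55559.64 = 3542.14
b = Sxy/Sxx = 3542.14/230.857143 = 15.343428
a = ȳ − b·x̄ = 394.04 − 15.343428·20.142857 = 84.979517
Set a + b·x = 433.39: x = (433.39 − 84.979517) / 15.343428 = 22.707473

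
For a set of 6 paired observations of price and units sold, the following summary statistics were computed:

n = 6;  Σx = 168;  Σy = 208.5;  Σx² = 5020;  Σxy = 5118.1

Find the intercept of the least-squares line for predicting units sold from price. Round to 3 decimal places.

98.539

Sxx = Σx² − (Σx)²/n = 5020 − 4704 = 316
Sxy = Σxy − (Σx)(Σy)/n = 5118.1 − 5838 = -719.9
b = Sxy/Sxx = -719.9/316 = -2.278165
a = ȳ − b·x̄ = 34.75 − (-2.278165)·28 = 98.538608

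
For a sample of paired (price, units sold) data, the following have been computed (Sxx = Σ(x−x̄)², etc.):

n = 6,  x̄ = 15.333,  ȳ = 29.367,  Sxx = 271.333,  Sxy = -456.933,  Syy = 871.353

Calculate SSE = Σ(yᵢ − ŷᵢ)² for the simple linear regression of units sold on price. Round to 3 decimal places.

101.864

b = Sxy/Sxx = -456.933/271.333 = -1.684030
SSE = Syy − b·Sxy = 871.353 − (-1.684030)·(-456.933) = 101.863972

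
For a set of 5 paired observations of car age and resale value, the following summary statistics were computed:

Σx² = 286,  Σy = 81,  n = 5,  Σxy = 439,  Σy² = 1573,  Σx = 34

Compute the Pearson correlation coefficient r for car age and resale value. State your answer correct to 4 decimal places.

Sxx = Σx² − (Σx)²/n = 286 − 231.2 = 54.8
Sxy = Σxy − (Σx)(Σy)/n = 439 − 550.8 = -111.8
Syy = Σy² − (Σy)²/n = 1573 − 1312.2 = 260.8
r = Sxy/√(Sxx·Syy) = -111.8/√(14291.84) = -111.8/119.548484 = -0.935185

-0.9352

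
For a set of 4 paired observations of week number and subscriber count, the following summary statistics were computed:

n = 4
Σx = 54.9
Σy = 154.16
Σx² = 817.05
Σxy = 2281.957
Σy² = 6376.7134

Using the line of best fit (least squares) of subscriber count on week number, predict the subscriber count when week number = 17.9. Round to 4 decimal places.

Sxx = Σx² − (Σx)²/n = 817.05 − 753.5025 = 63.5475
Sxy = Σxy − (Σx)(Σy)/n = 2281.957 − 2115.846 = 166.111
b = Sxy/Sxx = 166.111/63.5475 = 2.613966
a = ȳ − b·x̄ = 38.54 − 2.613966·13.725 = 2.663318
ŷ(17.9) = a + b·17.9 = 2.663318 + 2.613966·17.9 = 49.453308

49.4533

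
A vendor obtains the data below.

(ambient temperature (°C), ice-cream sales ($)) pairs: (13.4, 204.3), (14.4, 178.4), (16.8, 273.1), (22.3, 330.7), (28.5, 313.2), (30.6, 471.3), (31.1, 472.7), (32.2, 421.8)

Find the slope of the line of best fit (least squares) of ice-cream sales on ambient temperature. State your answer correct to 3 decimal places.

13.251

n = 8, Σx = 189.3, Σy = 2665.5, Σxy = 68900.18, Σx² = 4919.11
Sxx = Σx² − (Σx)²/n = 4919.11 − 4479.31125 = 439.79875
Sxy = Σxy − (Σx)(Σy)/n = 68900.18 − 63072.39375 = 5827.78625
b = Sxy/Sxx = 5827.78625/439.79875 = 13.251030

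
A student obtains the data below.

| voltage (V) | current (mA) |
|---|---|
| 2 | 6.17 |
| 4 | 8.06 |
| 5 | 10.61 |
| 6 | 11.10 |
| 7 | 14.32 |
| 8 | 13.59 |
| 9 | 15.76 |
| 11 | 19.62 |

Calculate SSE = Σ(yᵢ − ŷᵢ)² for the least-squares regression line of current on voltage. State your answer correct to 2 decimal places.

3.98

n = 8, Σx = 52, Σy = 99.23, Σxy = 730.85, Σx² = 396, Σy² = 1361.8871
Sxx = Σx² − (Σx)²/n = 396 − 338 = 58
Sxy = Σxy − (Σx)(Σy)/n = 730.85 − 644.995 = 85.855
Syy = Σy² − (Σy)²/n = 1361.8871 − 1230.824112 = 131.062987
b = Sxy/Sxx = 85.855/58 = 1.480259
SSE = Syy − b·Sxy = 131.062987 − 1.480259·85.855 = 3.975384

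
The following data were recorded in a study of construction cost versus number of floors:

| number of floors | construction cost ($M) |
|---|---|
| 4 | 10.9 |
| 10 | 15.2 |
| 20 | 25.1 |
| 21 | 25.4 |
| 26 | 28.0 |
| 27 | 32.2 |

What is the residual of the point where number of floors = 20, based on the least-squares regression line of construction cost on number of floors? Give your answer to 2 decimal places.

0.55

n = 6, Σx = 108, Σy = 136.8, Σxy = 2828.4, Σx² = 2362
Sxx = Σx² − (Σx)²/n = 2362 − 1944 = 418
Sxy = Σxy − (Σx)(Σy)/n = 2828.4 − 2462.4 = 366
b = Sxy/Sxx = 366/418 = 0.875598
a = ȳ − b·x̄ = 22.8 − 0.875598·18 = 7.039234
ŷ(20) = 7.039234 + 0.875598·20 = 24.551196
residual = y − ŷ = 25.1 − 24.551196 = 0.548804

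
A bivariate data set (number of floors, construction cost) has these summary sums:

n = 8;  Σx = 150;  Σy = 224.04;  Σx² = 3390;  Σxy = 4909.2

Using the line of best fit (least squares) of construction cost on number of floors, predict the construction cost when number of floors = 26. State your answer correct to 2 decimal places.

36.90

Sxx = Σx² − (Σx)²/n = 3390 − 2812.5 = 577.5
Sxy = Σxy − (Σx)(Σy)/n = 4909.2 − 4200.75 = 708.45
b = Sxy/Sxx = 708.45/577.5 = 1.226753
a = ȳ − b·x̄ = 28.005 − 1.226753·18.75 = 5.003377
ŷ(26) = a + b·26 = 5.003377 + 1.226753·26 = 36.898961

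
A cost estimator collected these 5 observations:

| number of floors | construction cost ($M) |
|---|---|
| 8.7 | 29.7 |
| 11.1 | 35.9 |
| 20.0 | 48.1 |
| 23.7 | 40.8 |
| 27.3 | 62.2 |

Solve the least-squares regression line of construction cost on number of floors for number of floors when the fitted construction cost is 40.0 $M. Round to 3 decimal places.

n = 5, Σx = 90.8, Σy = 216.7, Σxy = 4283.9, Σx² = 1905.88
Sxx = Σx² − (Σx)²/n = 1905.88 − 1648.928 = 256.952
Sxy = Σxy − (Σx)(Σy)/n = 4283.9 − 3935.272 = 348.628
b = Sxy/Sxx = 348.628/256.952 = 1.356783
a = ȳ − b·x̄ = 43.34 − 1.356783·18.16 = 18.700828
Set a + b·x = 40.0: x = (40.0 − 18.700828) / 1.356783 = 15.698294

15.698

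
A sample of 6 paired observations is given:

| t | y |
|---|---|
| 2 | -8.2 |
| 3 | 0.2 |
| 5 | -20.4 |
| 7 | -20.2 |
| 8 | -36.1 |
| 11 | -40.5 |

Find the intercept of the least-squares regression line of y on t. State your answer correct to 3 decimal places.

n = 6, Σx = 36, Σy = -125.2, Σxy = -993.5, Σx² = 272
Sxx = Σx² − (Σx)²/n = 272 − 216 = 56
Sxy = Σxy − (Σx)(Σy)/n = -993.5 − (-751.2) = -242.3
b = Sxy/Sxx = -242.3/56 = -4.326786
a = ȳ − b·x̄ = -20.866667 − (-4.326786)·6 = 5.094048

5.094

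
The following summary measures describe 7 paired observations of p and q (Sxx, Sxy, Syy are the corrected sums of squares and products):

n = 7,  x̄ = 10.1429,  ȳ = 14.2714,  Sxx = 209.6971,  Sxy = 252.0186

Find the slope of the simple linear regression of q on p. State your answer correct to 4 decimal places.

1.2018

b = Sxy/Sxx = 252.0186/209.6971 = 1.201822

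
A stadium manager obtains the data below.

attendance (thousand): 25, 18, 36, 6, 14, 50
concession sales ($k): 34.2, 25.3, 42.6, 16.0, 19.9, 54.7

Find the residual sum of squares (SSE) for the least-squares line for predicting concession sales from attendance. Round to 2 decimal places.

n = 6, Σx = 149, Σy = 192.7, Σxy = 5953.6, Σx² = 4977, Σy² = 7268.59
Sxx = Σx² − (Σx)²/n = 4977 − 3700.166667 = 1276.833333
Sxy = Σxy − (Σx)(Σy)/n = 5953.6 − 4785.383333 = 1168.216667
Syy = Σy² − (Σy)²/n = 7268.59 − 6188.881667 = 1079.708333
b = Sxy/Sxx = 1168.216667/1276.833333 = 0.914933
SSE = Syy − b·Sxy = 1079.708333 − 0.914933·1168.216667 = 10.868615

10.87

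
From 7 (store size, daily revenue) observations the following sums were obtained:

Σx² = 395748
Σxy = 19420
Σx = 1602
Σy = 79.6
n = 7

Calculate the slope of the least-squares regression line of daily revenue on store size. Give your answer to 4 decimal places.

Sxx = Σx² − (Σx)²/n = 395748 − 366629.142857 = 29118.857143
Sxy = Σxy − (Σx)(Σy)/n = 19420 − 18217.028571 = 1202.971429
b = Sxy/Sxx = 1202.971429/29118.857143 = 0.041312

0.0413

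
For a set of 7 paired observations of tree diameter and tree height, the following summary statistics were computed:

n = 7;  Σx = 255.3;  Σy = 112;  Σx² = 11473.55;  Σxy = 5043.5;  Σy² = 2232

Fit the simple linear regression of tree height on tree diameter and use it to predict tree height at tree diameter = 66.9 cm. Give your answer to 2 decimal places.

29.49

Sxx = Σx² − (Σx)²/n = 11473.55 − 9311.155714 = 2162.394286
Sxy = Σxy − (Σx)(Σy)/n = 5043.5 − 4084.8 = 958.7
b = Sxy/Sxx = 958.7/2162.394286 = 0.443351
a = ȳ − b·x̄ = 16 − 0.443351·36.471429 = -0.169650
ŷ(66.9) = a + b·66.9 = -0.169650 + 0.443351·66.9 = 29.490542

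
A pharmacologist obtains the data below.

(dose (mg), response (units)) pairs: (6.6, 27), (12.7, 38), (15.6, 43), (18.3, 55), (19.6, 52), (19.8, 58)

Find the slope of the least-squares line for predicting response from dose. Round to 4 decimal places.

n = 6, Σx = 92.6, Σy = 273, Σxy = 4505.7, Σx² = 1559.3
Sxx = Σx² − (Σx)²/n = 1559.3 − 1429.126667 = 130.173333
Sxy = Σxy − (Σx)(Σy)/n = 4505.7 − 4213.3 = 292.4
b = Sxy/Sxx = 292.4/130.173333 = 2.246236

2.2462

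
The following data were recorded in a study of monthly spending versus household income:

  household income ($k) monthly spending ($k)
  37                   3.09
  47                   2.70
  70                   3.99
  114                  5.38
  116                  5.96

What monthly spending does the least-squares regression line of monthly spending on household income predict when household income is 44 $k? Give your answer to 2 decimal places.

3.00

n = 5, Σx = 384, Σy = 21.12, Σxy = 1825.21, Σx² = 34930
Sxx = Σx² − (Σx)²/n = 34930 − 29491.2 = 5438.8
Sxy = Σxy − (Σx)(Σy)/n = 1825.21 − 1622.016 = 203.194
b = Sxy/Sxx = 203.194/5438.8 = 0.037360
a = ȳ − b·x̄ = 4.224 − 0.037360·76.8 = 1.354746
ŷ(44) = a + b·44 = 1.354746 + 0.037360·44 = 2.998589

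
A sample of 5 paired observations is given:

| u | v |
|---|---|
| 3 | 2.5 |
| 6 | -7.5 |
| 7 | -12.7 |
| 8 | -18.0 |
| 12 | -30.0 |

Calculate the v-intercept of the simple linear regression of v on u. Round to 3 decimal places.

n = 5, Σx = 36, Σy = -65.7, Σxy = -630.4, Σx² = 302
Sxx = Σx² − (Σx)²/n = 302 − 259.2 = 42.8
Sxy = Σxy − (Σx)(Σy)/n = -630.4 − (-473.04) = -157.36
b = Sxy/Sxx = -157.36/42.8 = -3.676636
a = ȳ − b·x̄ = -13.14 − (-3.676636)·7.2 = 13.331776

13.332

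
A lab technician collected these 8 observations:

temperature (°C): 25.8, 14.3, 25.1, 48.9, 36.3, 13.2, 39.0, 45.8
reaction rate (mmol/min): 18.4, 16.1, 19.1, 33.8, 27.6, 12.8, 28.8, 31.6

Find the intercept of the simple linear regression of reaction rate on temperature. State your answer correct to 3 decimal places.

5.824

n = 8, Σx = 248.4, Σy = 188.2, Σxy = 6578.5, Σx² = 9001.92
Sxx = Σx² − (Σx)²/n = 9001.92 − 7712.82 = 1289.1
Sxy = Σxy − (Σx)(Σy)/n = 6578.5 − 5843.61 = 734.89
b = Sxy/Sxx = 734.89/1289.1 = 0.570080
a = ȳ − b·x̄ = 23.525 − 0.570080·31.05 = 5.824019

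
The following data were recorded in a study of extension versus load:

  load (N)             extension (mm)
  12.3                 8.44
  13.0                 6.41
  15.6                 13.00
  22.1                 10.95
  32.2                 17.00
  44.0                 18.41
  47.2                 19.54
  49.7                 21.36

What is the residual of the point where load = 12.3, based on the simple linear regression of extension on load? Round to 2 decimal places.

-0.30

n = 8, Σx = 236.1, Σy = 115.11, Σxy = 3973.257, Σx² = 8722.83
Sxx = Σx² − (Σx)²/n = 8722.83 − 6967.90125 = 1754.92875
Sxy = Σxy − (Σx)(Σy)/n = 3973.257 − 3397.183875 = 576.073125
b = Sxy/Sxx = 576.073125/1754.92875 = 0.328260
a = ȳ − b·x̄ = 14.38875 − 0.328260·29.5125 = 4.700973
ŷ(12.3) = 4.700973 + 0.328260·12.3 = 8.738573
residual = y − ŷ = 8.44 − 8.738573 = -0.298573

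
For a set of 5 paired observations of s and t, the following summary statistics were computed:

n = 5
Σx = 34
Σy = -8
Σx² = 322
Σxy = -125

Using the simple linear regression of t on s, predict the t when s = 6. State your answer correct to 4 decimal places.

Sxx = Σx² − (Σx)²/n = 322 − 231.2 = 90.8
Sxy = Σxy − (Σx)(Σy)/n = -125 − (-54.4) = -70.6
b = Sxy/Sxx = -70.6/90.8 = -0.777533
a = ȳ − b·x̄ = -1.6 − (-0.777533)·6.8 = 3.687225
ŷ(6) = a + b·6 = 3.687225 + (-0.777533)·6 = -0.977974

-0.9780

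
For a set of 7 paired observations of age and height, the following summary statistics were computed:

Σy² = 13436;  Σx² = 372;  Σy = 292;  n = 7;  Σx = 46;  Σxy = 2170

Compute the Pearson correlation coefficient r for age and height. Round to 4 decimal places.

0.8489

Sxx = Σx² − (Σx)²/n = 372 − 302.285714 = 69.714286
Sxy = Σxy − (Σx)(Σy)/n = 2170 − 1918.857143 = 251.142857
Syy = Σy² − (Σy)²/n = 13436 − 12180.571429 = 1255.428571
r = Sxy/√(Sxx·Syy) = 251.142857/√(87521.306122) = 251.142857/295.840001 = 0.848914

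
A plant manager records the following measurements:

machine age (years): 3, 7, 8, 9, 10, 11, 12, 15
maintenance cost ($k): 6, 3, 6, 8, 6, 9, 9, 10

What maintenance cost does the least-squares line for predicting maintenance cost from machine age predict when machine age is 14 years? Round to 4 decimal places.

9.2670

n = 8, Σx = 75, Σy = 57, Σxy = 576, Σx² = 793
Sxx = Σx² − (Σx)²/n = 793 − 703.125 = 89.875
Sxy = Σxy − (Σx)(Σy)/n = 576 − 534.375 = 41.625
b = Sxy/Sxx = 41.625/89.875 = 0.463143
a = ȳ − b·x̄ = 7.125 − 0.463143·9.375 = 2.783032
ŷ(14) = a + b·14 = 2.783032 + 0.463143·14 = 9.267038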